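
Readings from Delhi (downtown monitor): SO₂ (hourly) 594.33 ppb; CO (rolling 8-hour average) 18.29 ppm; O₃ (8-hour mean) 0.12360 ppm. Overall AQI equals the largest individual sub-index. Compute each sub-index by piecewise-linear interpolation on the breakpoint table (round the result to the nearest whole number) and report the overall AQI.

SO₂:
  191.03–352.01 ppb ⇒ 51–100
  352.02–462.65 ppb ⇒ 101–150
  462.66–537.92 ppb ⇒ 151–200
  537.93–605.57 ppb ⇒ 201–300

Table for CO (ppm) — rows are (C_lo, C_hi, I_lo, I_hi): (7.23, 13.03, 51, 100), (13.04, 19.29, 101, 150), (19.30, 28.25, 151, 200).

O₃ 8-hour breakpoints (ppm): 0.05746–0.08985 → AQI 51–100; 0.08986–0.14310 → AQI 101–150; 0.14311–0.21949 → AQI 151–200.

284

SO₂ 594.33: bracket 537.93–605.57 → index 201–300; slope 99/67.64, offset 56.40.
AQI = 201 + 99/67.64·56.40 ≈ 283.55 ⇒ 284.
CO: row 13.04–19.29 (AQI 101–150). (150−101)·(18.29−13.04)/(19.29−13.04) + 101 = 49·5.25/6.25 + 101 ≈ 142.16 → 142.
O₃: 0.12360 lies in 0.08986–0.14310, so I_lo=101, I_hi=150, C_lo=0.08986, C_hi=0.14310.
(150−101)/(0.14310−0.08986) × (0.12360−0.08986) + 101 = 49/0.05324 × 0.03374 + 101 ≈ 132.05 → 132.
Sub-indices: SO₂→284, CO→142, O₃→132. Overall AQI = max = 284; dominant pollutant is SO₂.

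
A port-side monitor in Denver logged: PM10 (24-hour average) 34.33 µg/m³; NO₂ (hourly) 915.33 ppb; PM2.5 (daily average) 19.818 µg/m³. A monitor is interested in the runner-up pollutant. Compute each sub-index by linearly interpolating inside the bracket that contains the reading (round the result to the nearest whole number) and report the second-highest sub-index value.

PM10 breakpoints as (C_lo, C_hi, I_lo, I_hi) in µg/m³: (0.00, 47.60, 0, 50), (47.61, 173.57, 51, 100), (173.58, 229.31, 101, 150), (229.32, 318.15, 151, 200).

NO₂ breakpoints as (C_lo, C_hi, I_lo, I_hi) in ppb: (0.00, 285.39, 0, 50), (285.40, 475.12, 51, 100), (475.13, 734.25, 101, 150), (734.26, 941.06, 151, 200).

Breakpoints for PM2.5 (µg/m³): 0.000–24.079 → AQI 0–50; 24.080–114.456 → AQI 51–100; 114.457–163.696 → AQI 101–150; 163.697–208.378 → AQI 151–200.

PM10: 34.33 lies in 0.00–47.60, so I_lo=0, I_hi=50, C_lo=0.00, C_hi=47.60.
(50−0)/(47.60−0.00) × (34.33−0.00) + 0 = 50/47.60 × 34.33 + 0 ≈ 36.06 → 36.
NO₂: 915.33 ∈ [734.26, 941.06] ↔ index [151, 200].
151 + (915.33−734.26)·(200−151)/(941.06−734.26) = 151 + 181.07·49/206.80 ≈ 193.90, so AQI = 194.
PM2.5: 19.818 ∈ [0.000, 24.079] ↔ index [0, 50].
0 + (19.818−0.000)·(50−0)/(24.079−0.000) = 0 + 19.818·50/24.079 ≈ 41.15, so AQI = 41.
Sub-indices: PM10→36, NO₂→194, PM2.5→41. Ranked high→low: 194, 41, 36. Second-highest sub-index = 41.

41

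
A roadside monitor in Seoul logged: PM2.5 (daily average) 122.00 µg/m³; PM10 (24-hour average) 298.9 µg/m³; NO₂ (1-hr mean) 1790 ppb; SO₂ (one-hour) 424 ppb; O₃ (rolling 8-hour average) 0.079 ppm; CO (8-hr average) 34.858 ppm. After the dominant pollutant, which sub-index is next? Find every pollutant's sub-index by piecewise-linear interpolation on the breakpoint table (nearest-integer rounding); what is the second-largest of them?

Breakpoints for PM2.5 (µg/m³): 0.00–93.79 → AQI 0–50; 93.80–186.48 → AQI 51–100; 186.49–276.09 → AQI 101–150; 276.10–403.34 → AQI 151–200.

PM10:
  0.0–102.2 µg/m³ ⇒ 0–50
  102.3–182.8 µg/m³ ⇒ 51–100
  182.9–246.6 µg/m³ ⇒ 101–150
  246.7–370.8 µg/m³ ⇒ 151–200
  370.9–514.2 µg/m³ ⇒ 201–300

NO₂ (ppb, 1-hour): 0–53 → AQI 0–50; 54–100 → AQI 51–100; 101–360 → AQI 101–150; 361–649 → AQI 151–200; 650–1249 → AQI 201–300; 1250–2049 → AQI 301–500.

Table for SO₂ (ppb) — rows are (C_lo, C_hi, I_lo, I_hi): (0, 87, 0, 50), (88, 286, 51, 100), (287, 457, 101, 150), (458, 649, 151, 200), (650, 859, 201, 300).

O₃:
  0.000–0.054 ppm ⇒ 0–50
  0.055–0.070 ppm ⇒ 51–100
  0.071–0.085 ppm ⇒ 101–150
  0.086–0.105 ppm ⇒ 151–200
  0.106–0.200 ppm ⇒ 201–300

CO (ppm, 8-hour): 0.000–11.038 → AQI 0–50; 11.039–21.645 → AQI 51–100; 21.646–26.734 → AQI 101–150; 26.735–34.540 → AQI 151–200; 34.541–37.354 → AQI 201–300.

212

PM2.5 122.00: bracket 93.80–186.48 → index 51–100; slope 49/92.68, offset 28.20.
AQI = 51 + 49/92.68·28.20 ≈ 65.91 ⇒ 66.
PM10 298.9: bracket 246.7–370.8 → index 151–200; slope 49/124.1, offset 52.2.
AQI = 151 + 49/124.1·52.2 ≈ 171.61 ⇒ 172.
NO₂: row 1250–2049 (AQI 301–500). (500−301)·(1790−1250)/(2049−1250) + 301 = 199·540/799 + 301 ≈ 435.49 → 435.
SO₂: row 287–457 (AQI 101–150). (150−101)·(424−287)/(457−287) + 101 = 49·137/170 + 101 ≈ 140.49 → 140.
O₃: 0.079 lies in 0.071–0.085, so I_lo=101, I_hi=150, C_lo=0.071, C_hi=0.085.
(150−101)/(0.085−0.071) × (0.079−0.071) + 101 = 49/0.014 × 0.008 + 101 ≈ 129.00 → 129.
CO 34.858: bracket 34.541–37.354 → index 201–300; slope 99/2.813, offset 0.317.
AQI = 201 + 99/2.813·0.317 ≈ 212.16 ⇒ 212.
Sub-indices: PM2.5→66, PM10→172, NO₂→435, SO₂→140, O₃→129, CO→212. Ranked high→low: 435, 212, 172, 140, 129, 66. Second-highest sub-index = 212.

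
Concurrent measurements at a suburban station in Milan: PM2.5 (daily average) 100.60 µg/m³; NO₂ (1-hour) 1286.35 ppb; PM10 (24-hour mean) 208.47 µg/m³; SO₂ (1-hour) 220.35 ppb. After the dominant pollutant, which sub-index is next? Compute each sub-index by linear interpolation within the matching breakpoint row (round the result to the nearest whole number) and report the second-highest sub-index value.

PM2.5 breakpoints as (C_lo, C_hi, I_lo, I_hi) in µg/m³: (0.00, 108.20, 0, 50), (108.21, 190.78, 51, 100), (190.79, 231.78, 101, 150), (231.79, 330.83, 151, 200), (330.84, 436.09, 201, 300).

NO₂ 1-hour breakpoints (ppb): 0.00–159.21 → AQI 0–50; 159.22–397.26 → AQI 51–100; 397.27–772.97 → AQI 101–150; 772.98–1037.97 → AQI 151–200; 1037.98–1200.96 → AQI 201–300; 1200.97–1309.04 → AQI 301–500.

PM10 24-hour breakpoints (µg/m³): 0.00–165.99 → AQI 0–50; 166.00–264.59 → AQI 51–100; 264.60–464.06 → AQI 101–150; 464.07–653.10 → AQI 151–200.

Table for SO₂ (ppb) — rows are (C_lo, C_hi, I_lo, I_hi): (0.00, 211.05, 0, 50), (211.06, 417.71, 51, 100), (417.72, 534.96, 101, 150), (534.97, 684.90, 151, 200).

PM2.5 100.60: bracket 0.00–108.20 → index 0–50; slope 50/108.20, offset 100.60.
AQI = 0 + 50/108.20·100.60 ≈ 46.49 ⇒ 46.
NO₂: 1286.35 lies in 1200.97–1309.04, so I_lo=301, I_hi=500, C_lo=1200.97, C_hi=1309.04.
(500−301)/(1309.04−1200.97) × (1286.35−1200.97) + 301 = 199/108.07 × 85.38 + 301 ≈ 458.22 → 458.
PM10: row 166.00–264.59 (AQI 51–100). (100−51)·(208.47−166.00)/(264.59−166.00) + 51 = 49·42.47/98.59 + 51 ≈ 72.11 → 72.
SO₂ 220.35: bracket 211.06–417.71 → index 51–100; slope 49/206.65, offset 9.29.
AQI = 51 + 49/206.65·9.29 ≈ 53.20 ⇒ 53.
Sub-indices: PM2.5→46, NO₂→458, PM10→72, SO₂→53. Ranked high→low: 458, 72, 53, 46. Second-highest sub-index = 72.

72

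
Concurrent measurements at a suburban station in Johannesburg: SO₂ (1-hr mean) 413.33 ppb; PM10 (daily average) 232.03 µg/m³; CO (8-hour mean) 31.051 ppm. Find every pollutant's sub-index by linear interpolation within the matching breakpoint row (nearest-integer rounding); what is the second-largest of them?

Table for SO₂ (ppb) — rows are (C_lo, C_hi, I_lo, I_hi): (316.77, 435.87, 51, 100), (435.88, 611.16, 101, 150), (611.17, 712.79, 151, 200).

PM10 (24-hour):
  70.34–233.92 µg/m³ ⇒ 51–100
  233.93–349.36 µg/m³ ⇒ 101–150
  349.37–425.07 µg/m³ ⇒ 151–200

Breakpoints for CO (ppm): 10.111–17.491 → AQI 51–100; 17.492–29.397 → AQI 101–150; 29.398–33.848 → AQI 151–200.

99

SO₂: 413.33 lies in 316.77–435.87, so I_lo=51, I_hi=100, C_lo=316.77, C_hi=435.87.
(100−51)/(435.87−316.77) × (413.33−316.77) + 51 = 49/119.10 × 96.56 + 51 ≈ 90.73 → 91.
PM10: row 70.34–233.92 (AQI 51–100). (100−51)·(232.03−70.34)/(233.92−70.34) + 51 = 49·161.69/163.58 + 51 ≈ 99.43 → 99.
CO: 31.051 ∈ [29.398, 33.848] ↔ index [151, 200].
151 + (31.051−29.398)·(200−151)/(33.848−29.398) = 151 + 1.653·49/4.450 ≈ 169.20, so AQI = 169.
Sub-indices: SO₂→91, PM10→99, CO→169. Ranked high→low: 169, 99, 91. Second-highest sub-index = 99.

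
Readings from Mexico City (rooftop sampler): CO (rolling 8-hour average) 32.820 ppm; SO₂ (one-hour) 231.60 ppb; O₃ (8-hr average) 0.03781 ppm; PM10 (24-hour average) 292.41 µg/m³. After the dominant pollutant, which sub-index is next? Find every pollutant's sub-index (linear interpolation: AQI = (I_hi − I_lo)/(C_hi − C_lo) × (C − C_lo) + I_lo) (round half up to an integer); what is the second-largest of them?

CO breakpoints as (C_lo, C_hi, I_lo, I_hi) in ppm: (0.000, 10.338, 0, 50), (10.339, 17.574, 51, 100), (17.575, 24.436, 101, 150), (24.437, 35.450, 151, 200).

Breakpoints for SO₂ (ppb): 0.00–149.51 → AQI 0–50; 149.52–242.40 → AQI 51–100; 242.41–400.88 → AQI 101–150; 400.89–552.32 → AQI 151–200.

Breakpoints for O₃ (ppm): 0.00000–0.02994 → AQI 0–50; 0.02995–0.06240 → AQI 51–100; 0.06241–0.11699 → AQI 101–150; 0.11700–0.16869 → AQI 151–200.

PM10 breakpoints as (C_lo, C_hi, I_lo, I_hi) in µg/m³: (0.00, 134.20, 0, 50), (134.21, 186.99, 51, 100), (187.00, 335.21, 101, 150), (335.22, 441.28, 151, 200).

CO: 32.820 ∈ [24.437, 35.450] ↔ index [151, 200].
151 + (32.820−24.437)·(200−151)/(35.450−24.437) = 151 + 8.383·49/11.013 ≈ 188.30, so AQI = 188.
SO₂: 231.60 lies in 149.52–242.40, so I_lo=51, I_hi=100, C_lo=149.52, C_hi=242.40.
(100−51)/(242.40−149.52) × (231.60−149.52) + 51 = 49/92.88 × 82.08 + 51 ≈ 94.30 → 94.
O₃: row 0.02995–0.06240 (AQI 51–100). (100−51)·(0.03781−0.02995)/(0.06240−0.02995) + 51 = 49·0.00786/0.03245 + 51 ≈ 62.87 → 63.
PM10: row 187.00–335.21 (AQI 101–150). (150−101)·(292.41−187.00)/(335.21−187.00) + 101 = 49·105.41/148.21 + 101 ≈ 135.85 → 136.
Sub-indices: CO→188, SO₂→94, O₃→63, PM10→136. Ranked high→low: 188, 136, 94, 63. Second-highest sub-index = 136.

136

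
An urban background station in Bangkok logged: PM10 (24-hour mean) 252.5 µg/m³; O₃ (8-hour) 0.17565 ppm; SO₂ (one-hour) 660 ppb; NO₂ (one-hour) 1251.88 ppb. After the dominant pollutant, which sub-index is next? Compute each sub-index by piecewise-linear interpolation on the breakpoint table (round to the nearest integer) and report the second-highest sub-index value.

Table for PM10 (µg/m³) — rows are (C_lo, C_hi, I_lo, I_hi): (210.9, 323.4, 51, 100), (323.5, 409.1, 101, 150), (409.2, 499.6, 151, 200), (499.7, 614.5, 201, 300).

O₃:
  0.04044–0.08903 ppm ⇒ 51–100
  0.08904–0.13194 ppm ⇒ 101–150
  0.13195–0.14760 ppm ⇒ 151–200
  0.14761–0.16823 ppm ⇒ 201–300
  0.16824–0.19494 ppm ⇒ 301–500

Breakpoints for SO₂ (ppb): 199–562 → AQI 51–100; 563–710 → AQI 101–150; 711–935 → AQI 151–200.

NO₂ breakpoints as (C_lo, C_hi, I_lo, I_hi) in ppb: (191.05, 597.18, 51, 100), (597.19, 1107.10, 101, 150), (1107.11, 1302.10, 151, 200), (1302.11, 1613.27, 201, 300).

PM10: 252.5 lies in 210.9–323.4, so I_lo=51, I_hi=100, C_lo=210.9, C_hi=323.4.
(100−51)/(323.4−210.9) × (252.5−210.9) + 51 = 49/112.5 × 41.6 + 51 ≈ 69.12 → 69.
O₃ 0.17565: bracket 0.16824–0.19494 → index 301–500; slope 199/0.02670, offset 0.00741.
AQI = 301 + 199/0.02670·0.00741 ≈ 356.23 ⇒ 356.
SO₂: 660 ∈ [563, 710] ↔ index [101, 150].
101 + (660−563)·(150−101)/(710−563) = 101 + 97·49/147 ≈ 133.33, so AQI = 133.
NO₂: 1251.88 ∈ [1107.11, 1302.10] ↔ index [151, 200].
151 + (1251.88−1107.11)·(200−151)/(1302.10−1107.11) = 151 + 144.77·49/194.99 ≈ 187.38, so AQI = 187.
Sub-indices: PM10→69, O₃→356, SO₂→133, NO₂→187. Ranked high→low: 356, 187, 133, 69. Second-highest sub-index = 187.

187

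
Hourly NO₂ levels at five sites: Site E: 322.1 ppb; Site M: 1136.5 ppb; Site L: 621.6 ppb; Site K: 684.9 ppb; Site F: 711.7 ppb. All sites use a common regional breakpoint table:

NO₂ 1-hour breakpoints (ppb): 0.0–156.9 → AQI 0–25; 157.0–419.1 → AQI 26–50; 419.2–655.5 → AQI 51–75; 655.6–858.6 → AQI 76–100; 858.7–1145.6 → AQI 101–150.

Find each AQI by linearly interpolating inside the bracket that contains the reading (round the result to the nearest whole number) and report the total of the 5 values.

423

Site E: row 157.0–419.1 (AQI 26–50). (50−26)·(322.1−157.0)/(419.1−157.0) + 26 = 24·165.1/262.1 + 26 ≈ 41.12 → 41.
Site M: 1136.5 ∈ [858.7, 1145.6] ↔ index [101, 150].
101 + (1136.5−858.7)·(150−101)/(1145.6−858.7) = 101 + 277.8·49/286.9 ≈ 148.45, so AQI = 148.
Site L 621.6: bracket 419.2–655.5 → index 51–75; slope 24/236.3, offset 202.4.
AQI = 51 + 24/236.3·202.4 ≈ 71.56 ⇒ 72.
Site K: 684.9 ∈ [655.6, 858.6] ↔ index [76, 100].
76 + (684.9−655.6)·(100−76)/(858.6−655.6) = 76 + 29.3·24/203.0 ≈ 79.46, so AQI = 79.
Site F: row 655.6–858.6 (AQI 76–100). (100−76)·(711.7−655.6)/(858.6−655.6) + 76 = 24·56.1/203.0 + 76 ≈ 82.63 → 83.
AQIs: Site E=41, Site M=148, Site L=72, Site K=79, Site F=83. Sum = 41 + 148 + 72 + 79 + 83 = 423.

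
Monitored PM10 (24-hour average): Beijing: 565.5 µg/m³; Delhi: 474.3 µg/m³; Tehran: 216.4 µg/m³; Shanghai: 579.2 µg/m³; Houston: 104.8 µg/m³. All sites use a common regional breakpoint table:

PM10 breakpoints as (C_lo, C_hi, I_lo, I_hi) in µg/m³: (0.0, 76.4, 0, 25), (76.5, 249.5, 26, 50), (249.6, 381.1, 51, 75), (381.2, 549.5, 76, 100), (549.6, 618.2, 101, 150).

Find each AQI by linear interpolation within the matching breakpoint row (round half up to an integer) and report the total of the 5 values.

398

Beijing: row 549.6–618.2 (AQI 101–150). (150−101)·(565.5−549.6)/(618.2−549.6) + 101 = 49·15.9/68.6 + 101 ≈ 112.36 → 112.
Delhi: 474.3 lies in 381.2–549.5, so I_lo=76, I_hi=100, C_lo=381.2, C_hi=549.5.
(100−76)/(549.5−381.2) × (474.3−381.2) + 76 = 24/168.3 × 93.1 + 76 ≈ 89.28 → 89.
Tehran 216.4: bracket 76.5–249.5 → index 26–50; slope 24/173.0, offset 139.9.
AQI = 26 + 24/173.0·139.9 ≈ 45.41 ⇒ 45.
Shanghai: row 549.6–618.2 (AQI 101–150). (150−101)·(579.2−549.6)/(618.2−549.6) + 101 = 49·29.6/68.6 + 101 ≈ 122.14 → 122.
Houston: 104.8 lies in 76.5–249.5, so I_lo=26, I_hi=50, C_lo=76.5, C_hi=249.5.
(50−26)/(249.5−76.5) × (104.8−76.5) + 26 = 24/173.0 × 28.3 + 26 ≈ 29.93 → 30.
AQIs: Beijing=112, Delhi=89, Tehran=45, Shanghai=122, Houston=30. Sum = 112 + 89 + 45 + 122 + 30 = 398.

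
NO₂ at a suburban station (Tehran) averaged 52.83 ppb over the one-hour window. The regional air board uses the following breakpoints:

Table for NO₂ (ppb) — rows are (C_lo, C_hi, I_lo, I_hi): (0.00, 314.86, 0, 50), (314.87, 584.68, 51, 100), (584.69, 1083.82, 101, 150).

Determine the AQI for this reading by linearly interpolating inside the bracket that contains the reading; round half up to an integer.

NO₂: row 0.00–314.86 (AQI 0–50). (50−0)·(52.83−0.00)/(314.86−0.00) + 0 = 50·52.83/314.86 + 0 ≈ 8.39 → 8.

8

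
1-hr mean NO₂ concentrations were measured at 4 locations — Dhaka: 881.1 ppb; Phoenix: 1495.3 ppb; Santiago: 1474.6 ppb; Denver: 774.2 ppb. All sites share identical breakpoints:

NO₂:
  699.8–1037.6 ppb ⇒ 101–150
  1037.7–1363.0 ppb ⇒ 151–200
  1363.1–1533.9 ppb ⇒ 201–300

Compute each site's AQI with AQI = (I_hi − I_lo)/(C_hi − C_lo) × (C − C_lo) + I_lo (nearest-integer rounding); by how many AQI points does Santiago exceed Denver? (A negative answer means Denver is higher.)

Dhaka: 881.1 ∈ [699.8, 1037.6] ↔ index [101, 150].
101 + (881.1−699.8)·(150−101)/(1037.6−699.8) = 101 + 181.3·49/337.8 ≈ 127.30, so AQI = 127.
Phoenix: 1495.3 lies in 1363.1–1533.9, so I_lo=201, I_hi=300, C_lo=1363.1, C_hi=1533.9.
(300−201)/(1533.9−1363.1) × (1495.3−1363.1) + 201 = 99/170.8 × 132.2 + 201 ≈ 277.63 → 278.
Santiago: row 1363.1–1533.9 (AQI 201–300). (300−201)·(1474.6−1363.1)/(1533.9−1363.1) + 201 = 99·111.5/170.8 + 201 ≈ 265.63 → 266.
Denver: 774.2 lies in 699.8–1037.6, so I_lo=101, I_hi=150, C_lo=699.8, C_hi=1037.6.
(150−101)/(1037.6−699.8) × (774.2−699.8) + 101 = 49/337.8 × 74.4 + 101 ≈ 111.79 → 112.
AQIs: Dhaka=127, Phoenix=278, Santiago=266, Denver=112. Santiago (266) − Denver (112) = 154.

154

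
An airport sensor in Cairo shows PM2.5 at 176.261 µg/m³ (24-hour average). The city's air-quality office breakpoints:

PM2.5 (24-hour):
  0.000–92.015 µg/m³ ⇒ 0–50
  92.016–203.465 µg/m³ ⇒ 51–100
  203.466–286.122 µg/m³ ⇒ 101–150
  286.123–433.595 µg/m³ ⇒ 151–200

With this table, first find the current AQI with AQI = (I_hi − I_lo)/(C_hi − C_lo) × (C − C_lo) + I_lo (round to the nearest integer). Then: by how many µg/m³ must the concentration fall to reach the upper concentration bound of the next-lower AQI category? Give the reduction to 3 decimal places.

84.246

PM2.5: row 92.016–203.465 (AQI 51–100). (100−51)·(176.261−92.016)/(203.465−92.016) + 51 = 49·84.245/111.449 + 51 ≈ 88.04 → 88.
Current AQI 88 is in the Moderate range (51–100). The next-lower category tops out at AQI 50, whose upper concentration bound is 92.015 µg/m³.
Reduction needed = 176.261 − 92.015 = 84.246 µg/m³.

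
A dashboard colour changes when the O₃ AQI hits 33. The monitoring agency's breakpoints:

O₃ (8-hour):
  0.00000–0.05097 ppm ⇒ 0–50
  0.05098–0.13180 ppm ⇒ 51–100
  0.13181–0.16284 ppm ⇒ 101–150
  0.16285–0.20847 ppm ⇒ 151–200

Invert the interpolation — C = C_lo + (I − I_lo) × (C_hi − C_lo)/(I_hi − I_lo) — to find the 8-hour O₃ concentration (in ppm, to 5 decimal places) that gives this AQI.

AQI 33 lies in the 0–50 band, which corresponds to 0.00000–0.05097 ppm.
C = 0.00000 + (33−0)×(0.05097−0.00000)/(50−0) = 0.00000 + 33×0.05097/50 ≈ 0.0336402 ppm → 0.03364 ppm to 5 dp.

0.03364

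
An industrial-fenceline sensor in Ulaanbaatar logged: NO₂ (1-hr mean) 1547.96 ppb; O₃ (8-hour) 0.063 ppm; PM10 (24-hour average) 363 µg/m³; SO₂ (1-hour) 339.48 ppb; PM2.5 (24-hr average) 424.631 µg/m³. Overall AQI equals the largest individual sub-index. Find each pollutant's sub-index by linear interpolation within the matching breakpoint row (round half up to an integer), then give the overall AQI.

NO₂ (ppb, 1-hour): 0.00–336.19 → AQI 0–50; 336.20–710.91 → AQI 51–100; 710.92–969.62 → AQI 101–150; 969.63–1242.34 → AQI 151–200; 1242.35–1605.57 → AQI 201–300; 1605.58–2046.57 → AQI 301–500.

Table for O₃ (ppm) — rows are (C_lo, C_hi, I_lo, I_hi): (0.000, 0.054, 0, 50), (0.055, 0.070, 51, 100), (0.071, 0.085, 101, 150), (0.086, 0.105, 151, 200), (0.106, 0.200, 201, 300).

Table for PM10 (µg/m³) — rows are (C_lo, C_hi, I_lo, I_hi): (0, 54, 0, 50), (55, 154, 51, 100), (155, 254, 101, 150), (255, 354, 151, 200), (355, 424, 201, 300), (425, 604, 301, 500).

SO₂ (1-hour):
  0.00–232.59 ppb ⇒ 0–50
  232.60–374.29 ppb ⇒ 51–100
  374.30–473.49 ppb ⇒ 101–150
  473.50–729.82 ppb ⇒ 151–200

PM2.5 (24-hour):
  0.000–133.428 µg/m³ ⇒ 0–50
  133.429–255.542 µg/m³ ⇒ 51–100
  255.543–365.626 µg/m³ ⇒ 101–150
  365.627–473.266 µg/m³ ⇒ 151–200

NO₂: 1547.96 lies in 1242.35–1605.57, so I_lo=201, I_hi=300, C_lo=1242.35, C_hi=1605.57.
(300−201)/(1605.57−1242.35) × (1547.96−1242.35) + 201 = 99/363.22 × 305.61 + 201 ≈ 284.30 → 284.
O₃: 0.063 ∈ [0.055, 0.070] ↔ index [51, 100].
51 + (0.063−0.055)·(100−51)/(0.070−0.055) = 51 + 0.008·49/0.015 ≈ 77.13, so AQI = 77.
PM10: 363 ∈ [355, 424] ↔ index [201, 300].
201 + (363−355)·(300−201)/(424−355) = 201 + 8·99/69 ≈ 212.48, so AQI = 212.
SO₂: 339.48 ∈ [232.60, 374.29] ↔ index [51, 100].
51 + (339.48−232.60)·(100−51)/(374.29−232.60) = 51 + 106.88·49/141.69 ≈ 87.96, so AQI = 88.
PM2.5: row 365.627–473.266 (AQI 151–200). (200−151)·(424.631−365.627)/(473.266−365.627) + 151 = 49·59.004/107.639 + 151 ≈ 177.86 → 178.
Sub-indices: NO₂→284, O₃→77, PM10→212, SO₂→88, PM2.5→178. Overall AQI = max = 284; dominant pollutant is NO₂.

284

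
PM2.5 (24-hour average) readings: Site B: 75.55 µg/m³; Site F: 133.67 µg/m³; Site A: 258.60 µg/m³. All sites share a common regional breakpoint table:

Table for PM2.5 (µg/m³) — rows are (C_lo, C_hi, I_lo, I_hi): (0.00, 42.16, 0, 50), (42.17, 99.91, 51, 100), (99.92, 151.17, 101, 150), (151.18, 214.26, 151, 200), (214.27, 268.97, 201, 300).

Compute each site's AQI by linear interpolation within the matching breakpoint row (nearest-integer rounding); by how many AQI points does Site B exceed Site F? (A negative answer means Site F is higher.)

-54

Site B 75.55: bracket 42.17–99.91 → index 51–100; slope 49/57.74, offset 33.38.
AQI = 51 + 49/57.74·33.38 ≈ 79.33 ⇒ 79.
Site F 133.67: bracket 99.92–151.17 → index 101–150; slope 49/51.25, offset 33.75.
AQI = 101 + 49/51.25·33.75 ≈ 133.27 ⇒ 133.
Site A: 258.60 lies in 214.27–268.97, so I_lo=201, I_hi=300, C_lo=214.27, C_hi=268.97.
(300−201)/(268.97−214.27) × (258.60−214.27) + 201 = 99/54.70 × 44.33 + 201 ≈ 281.23 → 281.
AQIs: Site B=79, Site F=133, Site A=281. Site B (79) − Site F (133) = -54.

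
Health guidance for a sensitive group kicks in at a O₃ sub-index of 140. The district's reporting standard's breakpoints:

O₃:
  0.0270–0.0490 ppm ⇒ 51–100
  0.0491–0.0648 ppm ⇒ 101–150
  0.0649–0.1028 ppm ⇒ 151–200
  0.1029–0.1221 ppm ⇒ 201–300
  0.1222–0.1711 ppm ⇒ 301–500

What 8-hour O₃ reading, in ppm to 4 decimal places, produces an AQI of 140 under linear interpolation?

0.0616

AQI 140 lies in the 101–150 band, which corresponds to 0.0491–0.0648 ppm.
C = 0.0491 + (140−101)×(0.0648−0.0491)/(150−101) = 0.0491 + 39×0.0157/49 ≈ 0.061596 ppm → 0.0616 ppm to 4 dp.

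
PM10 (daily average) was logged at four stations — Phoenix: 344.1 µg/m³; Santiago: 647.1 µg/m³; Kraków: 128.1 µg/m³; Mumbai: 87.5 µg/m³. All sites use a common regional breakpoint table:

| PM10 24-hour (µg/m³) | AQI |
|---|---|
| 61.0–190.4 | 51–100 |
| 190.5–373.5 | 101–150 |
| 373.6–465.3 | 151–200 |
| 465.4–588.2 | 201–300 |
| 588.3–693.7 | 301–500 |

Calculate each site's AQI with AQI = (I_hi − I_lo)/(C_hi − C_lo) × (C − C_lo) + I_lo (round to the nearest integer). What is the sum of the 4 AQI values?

Phoenix: 344.1 ∈ [190.5, 373.5] ↔ index [101, 150].
101 + (344.1−190.5)·(150−101)/(373.5−190.5) = 101 + 153.6·49/183.0 ≈ 142.13, so AQI = 142.
Santiago: 647.1 ∈ [588.3, 693.7] ↔ index [301, 500].
301 + (647.1−588.3)·(500−301)/(693.7−588.3) = 301 + 58.8·199/105.4 ≈ 412.02, so AQI = 412.
Kraków: 128.1 ∈ [61.0, 190.4] ↔ index [51, 100].
51 + (128.1−61.0)·(100−51)/(190.4−61.0) = 51 + 67.1·49/129.4 ≈ 76.41, so AQI = 76.
Mumbai: 87.5 lies in 61.0–190.4, so I_lo=51, I_hi=100, C_lo=61.0, C_hi=190.4.
(100−51)/(190.4−61.0) × (87.5−61.0) + 51 = 49/129.4 × 26.5 + 51 ≈ 61.03 → 61.
AQIs: Phoenix=142, Santiago=412, Kraków=76, Mumbai=61. Sum = 142 + 412 + 76 + 61 = 691.

691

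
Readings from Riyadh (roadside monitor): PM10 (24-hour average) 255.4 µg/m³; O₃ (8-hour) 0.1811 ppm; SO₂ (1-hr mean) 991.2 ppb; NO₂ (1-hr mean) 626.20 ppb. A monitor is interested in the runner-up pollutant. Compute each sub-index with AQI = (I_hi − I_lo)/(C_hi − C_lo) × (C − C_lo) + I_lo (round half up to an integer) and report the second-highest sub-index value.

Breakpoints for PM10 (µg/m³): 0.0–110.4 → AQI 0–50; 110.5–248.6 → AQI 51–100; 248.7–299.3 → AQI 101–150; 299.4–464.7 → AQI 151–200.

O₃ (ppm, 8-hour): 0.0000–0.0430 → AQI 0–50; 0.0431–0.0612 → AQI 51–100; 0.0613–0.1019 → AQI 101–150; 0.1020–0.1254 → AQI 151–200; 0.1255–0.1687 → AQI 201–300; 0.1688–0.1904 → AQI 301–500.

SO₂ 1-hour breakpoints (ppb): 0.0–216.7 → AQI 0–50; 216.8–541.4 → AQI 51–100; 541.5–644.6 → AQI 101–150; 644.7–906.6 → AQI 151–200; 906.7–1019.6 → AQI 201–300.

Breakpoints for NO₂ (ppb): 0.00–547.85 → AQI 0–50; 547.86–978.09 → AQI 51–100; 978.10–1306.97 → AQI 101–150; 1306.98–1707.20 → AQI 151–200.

PM10 255.4: bracket 248.7–299.3 → index 101–150; slope 49/50.6, offset 6.7.
AQI = 101 + 49/50.6·6.7 ≈ 107.49 ⇒ 107.
O₃: 0.1811 lies in 0.1688–0.1904, so I_lo=301, I_hi=500, C_lo=0.1688, C_hi=0.1904.
(500−301)/(0.1904−0.1688) × (0.1811−0.1688) + 301 = 199/0.0216 × 0.0123 + 301 ≈ 414.32 → 414.
SO₂: 991.2 lies in 906.7–1019.6, so I_lo=201, I_hi=300, C_lo=906.7, C_hi=1019.6.
(300−201)/(1019.6−906.7) × (991.2−906.7) + 201 = 99/112.9 × 84.5 + 201 ≈ 275.10 → 275.
NO₂: 626.20 ∈ [547.86, 978.09] ↔ index [51, 100].
51 + (626.20−547.86)·(100−51)/(978.09−547.86) = 51 + 78.34·49/430.23 ≈ 59.92, so AQI = 60.
Sub-indices: PM10→107, O₃→414, SO₂→275, NO₂→60. Ranked high→low: 414, 275, 107, 60. Second-highest sub-index = 275.

275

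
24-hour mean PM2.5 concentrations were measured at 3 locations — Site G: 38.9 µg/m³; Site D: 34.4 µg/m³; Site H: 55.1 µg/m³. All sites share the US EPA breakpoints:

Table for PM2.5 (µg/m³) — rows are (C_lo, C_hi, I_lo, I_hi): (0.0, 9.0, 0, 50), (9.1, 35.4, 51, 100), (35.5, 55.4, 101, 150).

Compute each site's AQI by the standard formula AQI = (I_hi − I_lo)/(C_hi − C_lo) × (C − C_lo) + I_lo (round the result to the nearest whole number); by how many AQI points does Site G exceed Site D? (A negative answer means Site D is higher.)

11

Site G: row 35.5–55.4 (AQI 101–150). (150−101)·(38.9−35.5)/(55.4−35.5) + 101 = 49·3.4/19.9 + 101 ≈ 109.37 → 109.
Site D: 34.4 lies in 9.1–35.4, so I_lo=51, I_hi=100, C_lo=9.1, C_hi=35.4.
(100−51)/(35.4−9.1) × (34.4−9.1) + 51 = 49/26.3 × 25.3 + 51 ≈ 98.14 → 98.
Site H 55.1: bracket 35.5–55.4 → index 101–150; slope 49/19.9, offset 19.6.
AQI = 101 + 49/19.9·19.6 ≈ 149.26 ⇒ 149.
AQIs: Site G=109, Site D=98, Site H=149. Site G (109) − Site D (98) = 11.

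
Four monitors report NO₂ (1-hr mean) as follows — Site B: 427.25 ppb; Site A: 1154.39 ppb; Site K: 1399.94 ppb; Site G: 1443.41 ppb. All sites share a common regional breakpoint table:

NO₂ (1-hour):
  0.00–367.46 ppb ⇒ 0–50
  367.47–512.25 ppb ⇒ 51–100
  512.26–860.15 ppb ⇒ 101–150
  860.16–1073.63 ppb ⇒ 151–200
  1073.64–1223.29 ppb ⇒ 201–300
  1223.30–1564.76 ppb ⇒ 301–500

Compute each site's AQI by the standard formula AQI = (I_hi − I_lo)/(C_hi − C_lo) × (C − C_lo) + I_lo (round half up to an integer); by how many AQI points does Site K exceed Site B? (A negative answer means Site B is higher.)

333

Site B: row 367.47–512.25 (AQI 51–100). (100−51)·(427.25−367.47)/(512.25−367.47) + 51 = 49·59.78/144.78 + 51 ≈ 71.23 → 71.
Site A: 1154.39 lies in 1073.64–1223.29, so I_lo=201, I_hi=300, C_lo=1073.64, C_hi=1223.29.
(300−201)/(1223.29−1073.64) × (1154.39−1073.64) + 201 = 99/149.65 × 80.75 + 201 ≈ 254.42 → 254.
Site K: 1399.94 lies in 1223.30–1564.76, so I_lo=301, I_hi=500, C_lo=1223.30, C_hi=1564.76.
(500−301)/(1564.76−1223.30) × (1399.94−1223.30) + 301 = 199/341.46 × 176.64 + 301 ≈ 403.94 → 404.
Site G: 1443.41 lies in 1223.30–1564.76, so I_lo=301, I_hi=500, C_lo=1223.30, C_hi=1564.76.
(500−301)/(1564.76−1223.30) × (1443.41−1223.30) + 301 = 199/341.46 × 220.11 + 301 ≈ 429.28 → 429.
AQIs: Site B=71, Site A=254, Site K=404, Site G=429. Site K (404) − Site B (71) = 333.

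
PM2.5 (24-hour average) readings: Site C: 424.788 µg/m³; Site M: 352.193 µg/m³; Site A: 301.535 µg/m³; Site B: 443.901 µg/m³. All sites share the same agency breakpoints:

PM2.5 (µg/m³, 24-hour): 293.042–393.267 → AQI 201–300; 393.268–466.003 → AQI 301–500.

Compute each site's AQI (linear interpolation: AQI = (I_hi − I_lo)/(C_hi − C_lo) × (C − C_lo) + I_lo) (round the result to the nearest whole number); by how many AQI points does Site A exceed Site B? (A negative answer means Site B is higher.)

Site C 424.788: bracket 393.268–466.003 → index 301–500; slope 199/72.735, offset 31.520.
AQI = 301 + 199/72.735·31.520 ≈ 387.24 ⇒ 387.
Site M 352.193: bracket 293.042–393.267 → index 201–300; slope 99/100.225, offset 59.151.
AQI = 201 + 99/100.225·59.151 ≈ 259.43 ⇒ 259.
Site A: 301.535 lies in 293.042–393.267, so I_lo=201, I_hi=300, C_lo=293.042, C_hi=393.267.
(300−201)/(393.267−293.042) × (301.535−293.042) + 201 = 99/100.225 × 8.493 + 201 ≈ 209.39 → 209.
Site B 443.901: bracket 393.268–466.003 → index 301–500; slope 199/72.735, offset 50.633.
AQI = 301 + 199/72.735·50.633 ≈ 439.53 ⇒ 440.
AQIs: Site C=387, Site M=259, Site A=209, Site B=440. Site A (209) − Site B (440) = -231.

-231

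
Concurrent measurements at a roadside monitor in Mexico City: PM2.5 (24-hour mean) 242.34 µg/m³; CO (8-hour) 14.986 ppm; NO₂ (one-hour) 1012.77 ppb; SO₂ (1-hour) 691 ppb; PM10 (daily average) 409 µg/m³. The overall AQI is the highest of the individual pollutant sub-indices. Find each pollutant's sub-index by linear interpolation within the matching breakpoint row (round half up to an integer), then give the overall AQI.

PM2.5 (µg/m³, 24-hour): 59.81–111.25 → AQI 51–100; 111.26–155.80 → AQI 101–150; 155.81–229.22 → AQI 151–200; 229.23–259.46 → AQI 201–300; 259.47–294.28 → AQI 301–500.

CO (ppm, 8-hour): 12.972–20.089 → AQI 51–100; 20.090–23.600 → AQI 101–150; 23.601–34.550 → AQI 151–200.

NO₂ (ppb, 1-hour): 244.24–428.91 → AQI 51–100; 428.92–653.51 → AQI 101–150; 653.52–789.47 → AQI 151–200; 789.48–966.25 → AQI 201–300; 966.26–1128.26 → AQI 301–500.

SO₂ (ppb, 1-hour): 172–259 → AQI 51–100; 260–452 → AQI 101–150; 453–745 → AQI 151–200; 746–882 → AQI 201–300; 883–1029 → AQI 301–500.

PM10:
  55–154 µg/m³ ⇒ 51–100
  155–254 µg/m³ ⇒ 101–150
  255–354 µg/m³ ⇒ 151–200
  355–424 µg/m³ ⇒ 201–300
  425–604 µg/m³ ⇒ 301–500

358

PM2.5: 242.34 lies in 229.23–259.46, so I_lo=201, I_hi=300, C_lo=229.23, C_hi=259.46.
(300−201)/(259.46−229.23) × (242.34−229.23) + 201 = 99/30.23 × 13.11 + 201 ≈ 243.93 → 244.
CO 14.986: bracket 12.972–20.089 → index 51–100; slope 49/7.117, offset 2.014.
AQI = 51 + 49/7.117·2.014 ≈ 64.87 ⇒ 65.
NO₂: 1012.77 lies in 966.26–1128.26, so I_lo=301, I_hi=500, C_lo=966.26, C_hi=1128.26.
(500−301)/(1128.26−966.26) × (1012.77−966.26) + 301 = 199/162.00 × 46.51 + 301 ≈ 358.13 → 358.
SO₂: 691 ∈ [453, 745] ↔ index [151, 200].
151 + (691−453)·(200−151)/(745−453) = 151 + 238·49/292 ≈ 190.94, so AQI = 191.
PM10: row 355–424 (AQI 201–300). (300−201)·(409−355)/(424−355) + 201 = 99·54/69 + 201 ≈ 278.48 → 278.
Sub-indices: PM2.5→244, CO→65, NO₂→358, SO₂→191, PM10→278. Overall AQI = max = 358; dominant pollutant is NO₂.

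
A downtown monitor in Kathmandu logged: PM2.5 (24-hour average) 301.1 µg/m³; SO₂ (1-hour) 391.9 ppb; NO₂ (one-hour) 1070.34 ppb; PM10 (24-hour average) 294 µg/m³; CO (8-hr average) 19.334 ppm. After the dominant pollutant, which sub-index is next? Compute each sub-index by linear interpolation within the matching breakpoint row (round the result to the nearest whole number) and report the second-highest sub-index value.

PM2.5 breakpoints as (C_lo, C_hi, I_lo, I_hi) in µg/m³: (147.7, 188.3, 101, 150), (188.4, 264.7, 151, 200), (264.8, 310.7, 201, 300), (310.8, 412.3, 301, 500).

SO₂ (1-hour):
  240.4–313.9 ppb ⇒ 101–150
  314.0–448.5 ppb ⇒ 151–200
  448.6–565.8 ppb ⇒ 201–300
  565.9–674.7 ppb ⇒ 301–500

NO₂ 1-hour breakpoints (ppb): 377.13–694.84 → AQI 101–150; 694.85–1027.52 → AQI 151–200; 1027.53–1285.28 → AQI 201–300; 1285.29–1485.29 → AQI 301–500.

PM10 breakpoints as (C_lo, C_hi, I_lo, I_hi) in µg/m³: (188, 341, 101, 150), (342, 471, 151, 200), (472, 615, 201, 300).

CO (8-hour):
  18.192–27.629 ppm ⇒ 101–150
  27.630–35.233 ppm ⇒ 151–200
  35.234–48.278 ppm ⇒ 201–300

PM2.5: row 264.8–310.7 (AQI 201–300). (300−201)·(301.1−264.8)/(310.7−264.8) + 201 = 99·36.3/45.9 + 201 ≈ 279.29 → 279.
SO₂: 391.9 lies in 314.0–448.5, so I_lo=151, I_hi=200, C_lo=314.0, C_hi=448.5.
(200−151)/(448.5−314.0) × (391.9−314.0) + 151 = 49/134.5 × 77.9 + 151 ≈ 179.38 → 179.
NO₂: 1070.34 lies in 1027.53–1285.28, so I_lo=201, I_hi=300, C_lo=1027.53, C_hi=1285.28.
(300−201)/(1285.28−1027.53) × (1070.34−1027.53) + 201 = 99/257.75 × 42.81 + 201 ≈ 217.44 → 217.
PM10: row 188–341 (AQI 101–150). (150−101)·(294−188)/(341−188) + 101 = 49·106/153 + 101 ≈ 134.95 → 135.
CO 19.334: bracket 18.192–27.629 → index 101–150; slope 49/9.437, offset 1.142.
AQI = 101 + 49/9.437·1.142 ≈ 106.93 ⇒ 107.
Sub-indices: PM2.5→279, SO₂→179, NO₂→217, PM10→135, CO→107. Ranked high→low: 279, 217, 179, 135, 107. Second-highest sub-index = 217.

217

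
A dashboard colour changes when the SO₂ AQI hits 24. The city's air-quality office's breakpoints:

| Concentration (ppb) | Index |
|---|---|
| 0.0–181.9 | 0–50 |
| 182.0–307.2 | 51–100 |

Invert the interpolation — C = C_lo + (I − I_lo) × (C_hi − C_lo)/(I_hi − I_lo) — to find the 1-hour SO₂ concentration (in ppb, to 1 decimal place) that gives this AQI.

87.3

AQI 24 lies in the 0–50 band, which corresponds to 0.0–181.9 ppb.
C = 0.0 + (24−0)×(181.9−0.0)/(50−0) = 0.0 + 24×181.9/50 ≈ 87.312 ppb → 87.3 ppb to 1 dp.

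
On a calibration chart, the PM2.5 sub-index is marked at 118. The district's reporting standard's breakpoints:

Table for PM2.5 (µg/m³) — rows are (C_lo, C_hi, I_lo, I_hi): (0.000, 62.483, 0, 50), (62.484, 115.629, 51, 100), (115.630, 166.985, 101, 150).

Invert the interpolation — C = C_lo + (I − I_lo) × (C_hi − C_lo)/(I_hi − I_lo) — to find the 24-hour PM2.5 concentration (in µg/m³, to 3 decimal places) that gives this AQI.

133.447

AQI 118 lies in the 101–150 band, which corresponds to 115.630–166.985 µg/m³.
C = 115.630 + (118−101)×(166.985−115.630)/(150−101) = 115.630 + 17×51.355/49 ≈ 133.44704 µg/m³ → 133.447 µg/m³ to 3 dp.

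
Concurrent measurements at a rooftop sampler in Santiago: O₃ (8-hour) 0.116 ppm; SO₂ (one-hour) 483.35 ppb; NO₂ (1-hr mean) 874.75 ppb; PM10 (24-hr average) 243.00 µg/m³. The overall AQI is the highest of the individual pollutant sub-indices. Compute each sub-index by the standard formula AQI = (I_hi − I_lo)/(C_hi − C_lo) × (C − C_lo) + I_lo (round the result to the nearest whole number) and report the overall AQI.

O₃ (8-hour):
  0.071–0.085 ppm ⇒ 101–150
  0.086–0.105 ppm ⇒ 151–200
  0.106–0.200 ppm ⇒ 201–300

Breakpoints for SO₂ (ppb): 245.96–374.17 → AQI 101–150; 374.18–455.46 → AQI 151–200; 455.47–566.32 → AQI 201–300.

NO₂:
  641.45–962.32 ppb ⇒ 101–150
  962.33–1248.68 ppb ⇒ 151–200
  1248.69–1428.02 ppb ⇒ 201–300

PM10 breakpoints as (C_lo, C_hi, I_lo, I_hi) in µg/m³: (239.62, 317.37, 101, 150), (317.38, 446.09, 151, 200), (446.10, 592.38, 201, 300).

O₃: row 0.106–0.200 (AQI 201–300). (300−201)·(0.116−0.106)/(0.200−0.106) + 201 = 99·0.010/0.094 + 201 ≈ 211.53 → 212.
SO₂: 483.35 ∈ [455.47, 566.32] ↔ index [201, 300].
201 + (483.35−455.47)·(300−201)/(566.32−455.47) = 201 + 27.88·99/110.85 ≈ 225.90, so AQI = 226.
NO₂: 874.75 ∈ [641.45, 962.32] ↔ index [101, 150].
101 + (874.75−641.45)·(150−101)/(962.32−641.45) = 101 + 233.30·49/320.87 ≈ 136.63, so AQI = 137.
PM10: 243.00 ∈ [239.62, 317.37] ↔ index [101, 150].
101 + (243.00−239.62)·(150−101)/(317.37−239.62) = 101 + 3.38·49/77.75 ≈ 103.13, so AQI = 103.
Sub-indices: O₃→212, SO₂→226, NO₂→137, PM10→103. Overall AQI = max = 226; dominant pollutant is SO₂.

226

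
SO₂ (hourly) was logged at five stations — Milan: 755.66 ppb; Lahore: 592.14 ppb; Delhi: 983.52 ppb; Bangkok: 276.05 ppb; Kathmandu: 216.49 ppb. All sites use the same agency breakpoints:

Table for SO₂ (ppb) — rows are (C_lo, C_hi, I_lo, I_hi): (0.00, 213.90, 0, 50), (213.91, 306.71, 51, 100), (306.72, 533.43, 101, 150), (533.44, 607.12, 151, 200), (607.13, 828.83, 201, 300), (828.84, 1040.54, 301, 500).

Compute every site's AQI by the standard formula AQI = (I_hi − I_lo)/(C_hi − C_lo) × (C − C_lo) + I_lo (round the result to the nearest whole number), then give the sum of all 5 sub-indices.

Milan: row 607.13–828.83 (AQI 201–300). (300−201)·(755.66−607.13)/(828.83−607.13) + 201 = 99·148.53/221.70 + 201 ≈ 267.33 → 267.
Lahore: row 533.44–607.12 (AQI 151–200). (200−151)·(592.14−533.44)/(607.12−533.44) + 151 = 49·58.70/73.68 + 151 ≈ 190.04 → 190.
Delhi: 983.52 ∈ [828.84, 1040.54] ↔ index [301, 500].
301 + (983.52−828.84)·(500−301)/(1040.54−828.84) = 301 + 154.68·199/211.70 ≈ 446.40, so AQI = 446.
Bangkok: 276.05 ∈ [213.91, 306.71] ↔ index [51, 100].
51 + (276.05−213.91)·(100−51)/(306.71−213.91) = 51 + 62.14·49/92.80 ≈ 83.81, so AQI = 84.
Kathmandu: row 213.91–306.71 (AQI 51–100). (100−51)·(216.49−213.91)/(306.71−213.91) + 51 = 49·2.58/92.80 + 51 ≈ 52.36 → 52.
AQIs: Milan=267, Lahore=190, Delhi=446, Bangkok=84, Kathmandu=52. Sum = 267 + 190 + 446 + 84 + 52 = 1039.

1039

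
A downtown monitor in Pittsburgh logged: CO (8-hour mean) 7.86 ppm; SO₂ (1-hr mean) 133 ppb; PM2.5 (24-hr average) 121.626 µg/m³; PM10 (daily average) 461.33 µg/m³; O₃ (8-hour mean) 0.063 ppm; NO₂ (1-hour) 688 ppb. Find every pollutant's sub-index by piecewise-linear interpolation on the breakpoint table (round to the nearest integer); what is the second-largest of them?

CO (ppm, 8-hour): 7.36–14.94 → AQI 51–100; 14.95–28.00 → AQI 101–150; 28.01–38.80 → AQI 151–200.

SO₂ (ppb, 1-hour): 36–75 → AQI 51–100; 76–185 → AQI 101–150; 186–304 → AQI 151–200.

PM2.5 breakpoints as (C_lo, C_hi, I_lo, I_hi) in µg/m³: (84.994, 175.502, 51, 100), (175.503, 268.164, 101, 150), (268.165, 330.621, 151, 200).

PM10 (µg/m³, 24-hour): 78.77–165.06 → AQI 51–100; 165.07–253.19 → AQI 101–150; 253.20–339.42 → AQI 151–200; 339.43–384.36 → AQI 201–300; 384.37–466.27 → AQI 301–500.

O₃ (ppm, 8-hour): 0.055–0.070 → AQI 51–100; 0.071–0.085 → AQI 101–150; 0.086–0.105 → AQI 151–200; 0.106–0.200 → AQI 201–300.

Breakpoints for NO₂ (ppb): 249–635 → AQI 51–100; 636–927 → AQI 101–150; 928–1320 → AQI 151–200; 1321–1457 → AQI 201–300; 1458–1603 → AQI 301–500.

127

CO 7.86: bracket 7.36–14.94 → index 51–100; slope 49/7.58, offset 0.50.
AQI = 51 + 49/7.58·0.50 ≈ 54.23 ⇒ 54.
SO₂: 133 ∈ [76, 185] ↔ index [101, 150].
101 + (133−76)·(150−101)/(185−76) = 101 + 57·49/109 ≈ 126.62, so AQI = 127.
PM2.5 121.626: bracket 84.994–175.502 → index 51–100; slope 49/90.508, offset 36.632.
AQI = 51 + 49/90.508·36.632 ≈ 70.83 ⇒ 71.
PM10 461.33: bracket 384.37–466.27 → index 301–500; slope 199/81.90, offset 76.96.
AQI = 301 + 199/81.90·76.96 ≈ 488.00 ⇒ 488.
O₃ 0.063: bracket 0.055–0.070 → index 51–100; slope 49/0.015, offset 0.008.
AQI = 51 + 49/0.015·0.008 ≈ 77.13 ⇒ 77.
NO₂: row 636–927 (AQI 101–150). (150−101)·(688−636)/(927−636) + 101 = 49·52/291 + 101 ≈ 109.76 → 110.
Sub-indices: CO→54, SO₂→127, PM2.5→71, PM10→488, O₃→77, NO₂→110. Ranked high→low: 488, 127, 110, 77, 71, 54. Second-highest sub-index = 127.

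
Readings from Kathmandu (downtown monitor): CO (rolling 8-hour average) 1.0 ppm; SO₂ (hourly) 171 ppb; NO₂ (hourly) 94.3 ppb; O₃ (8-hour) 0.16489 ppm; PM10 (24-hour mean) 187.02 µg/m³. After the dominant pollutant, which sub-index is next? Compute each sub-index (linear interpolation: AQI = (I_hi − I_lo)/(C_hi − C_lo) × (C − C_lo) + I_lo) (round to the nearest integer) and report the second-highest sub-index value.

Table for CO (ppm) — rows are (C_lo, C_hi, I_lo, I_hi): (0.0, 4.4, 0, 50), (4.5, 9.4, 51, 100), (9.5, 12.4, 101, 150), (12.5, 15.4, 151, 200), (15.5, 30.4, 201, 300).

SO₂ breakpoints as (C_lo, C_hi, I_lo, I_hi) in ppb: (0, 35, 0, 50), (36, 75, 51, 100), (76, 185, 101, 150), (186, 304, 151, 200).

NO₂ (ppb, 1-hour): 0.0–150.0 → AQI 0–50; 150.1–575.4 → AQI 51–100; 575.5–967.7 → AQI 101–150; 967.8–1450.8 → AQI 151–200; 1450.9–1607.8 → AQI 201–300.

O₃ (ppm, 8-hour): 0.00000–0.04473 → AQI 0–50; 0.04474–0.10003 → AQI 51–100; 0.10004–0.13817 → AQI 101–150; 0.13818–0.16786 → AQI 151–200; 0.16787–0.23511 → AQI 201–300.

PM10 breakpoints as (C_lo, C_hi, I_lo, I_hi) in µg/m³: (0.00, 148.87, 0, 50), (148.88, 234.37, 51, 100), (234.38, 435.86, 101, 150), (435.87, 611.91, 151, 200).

CO 1.0: bracket 0.0–4.4 → index 0–50; slope 50/4.4, offset 1.0.
AQI = 0 + 50/4.4·1.0 ≈ 11.36 ⇒ 11.
SO₂: row 76–185 (AQI 101–150). (150−101)·(171−76)/(185−76) + 101 = 49·95/109 + 101 ≈ 143.71 → 144.
NO₂ 94.3: bracket 0.0–150.0 → index 0–50; slope 50/150.0, offset 94.3.
AQI = 0 + 50/150.0·94.3 ≈ 31.43 ⇒ 31.
O₃: 0.16489 lies in 0.13818–0.16786, so I_lo=151, I_hi=200, C_lo=0.13818, C_hi=0.16786.
(200−151)/(0.16786−0.13818) × (0.16489−0.13818) + 151 = 49/0.02968 × 0.02671 + 151 ≈ 195.10 → 195.
PM10: 187.02 ∈ [148.88, 234.37] ↔ index [51, 100].
51 + (187.02−148.88)·(100−51)/(234.37−148.88) = 51 + 38.14·49/85.49 ≈ 72.86, so AQI = 73.
Sub-indices: CO→11, SO₂→144, NO₂→31, O₃→195, PM10→73. Ranked high→low: 195, 144, 73, 31, 11. Second-highest sub-index = 144.

144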